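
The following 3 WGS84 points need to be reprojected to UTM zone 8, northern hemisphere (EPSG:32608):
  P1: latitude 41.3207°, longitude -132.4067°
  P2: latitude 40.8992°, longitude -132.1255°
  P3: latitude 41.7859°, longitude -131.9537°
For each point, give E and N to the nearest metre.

P1: E 717050 m, N 4577603 m; P2: E 742132 m, N 4531546 m; P3: E 753145 m, N 4630492 m

UTM zone 8N: λ₀ = -135°, k₀ = 0.9996.
P1 (41.3207°, -132.4067°) → (717049.564, 4577603.252) m.
P2 (40.8992°, -132.1255°) → (742132.455, 4531545.926) m.
P3 (41.7859°, -131.9537°) → (753144.796, 4630491.900) m.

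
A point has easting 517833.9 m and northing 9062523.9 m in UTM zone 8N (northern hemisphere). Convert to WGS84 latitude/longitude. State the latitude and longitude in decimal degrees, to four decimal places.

lat 81.6195°, lon -133.9039°

Zone 8N: λ₀ = -135°, k₀ = 0.9996, false easting 500000 m.
Meridian distance M = (N − FN)/k₀ = 9066150.4 m.
Inverse transverse Mercator on WGS84 gives φ = 81.61950002°, λ = -133.90390264°.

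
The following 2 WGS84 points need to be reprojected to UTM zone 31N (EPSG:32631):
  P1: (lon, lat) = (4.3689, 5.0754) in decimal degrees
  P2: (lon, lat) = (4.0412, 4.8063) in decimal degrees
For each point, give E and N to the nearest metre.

UTM zone 31N: λ₀ = 3°, k₀ = 0.9996.
P1 (5.0754°, 4.3689°) → (651745.336, 561159.297) m.
P2 (4.8063°, 4.0412°) → (615461.110, 531340.965) m.

P1: E 651745 m, N 561159 m; P2: E 615461 m, N 531341 m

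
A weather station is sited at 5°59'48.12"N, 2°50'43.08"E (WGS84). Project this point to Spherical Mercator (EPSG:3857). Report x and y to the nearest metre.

x 316737 m, y 668772 m

Web Mercator is spherical with R = a = 6378137 m.
x = R·λ = 6378137 × 0.049659853 = 316737.347 m.
y = R·ln tan(π/4 + φ/2) = 6378137 × 0.104853765 = 668771.680 m.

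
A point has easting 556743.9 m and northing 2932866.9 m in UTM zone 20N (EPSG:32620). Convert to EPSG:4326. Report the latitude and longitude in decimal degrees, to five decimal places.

Zone 20N: λ₀ = -63°, k₀ = 0.9996, false easting 500000 m.
Meridian distance M = (N − FN)/k₀ = 2934040.5 m.
Inverse transverse Mercator on WGS84 gives φ = 26.51519978°, λ = -62.43049997°.

lat 26.51520°, lon -62.43050°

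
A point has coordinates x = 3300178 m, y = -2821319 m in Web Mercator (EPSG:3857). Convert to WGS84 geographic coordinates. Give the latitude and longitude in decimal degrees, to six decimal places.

R = 6378137 m. λ = x/R = 29.64600338°.
φ = 2·arctan(exp(y/R)) − 90° = 2·arctan(0.64253) − 90° = -24.55609820°.

lat -24.556098°, lon 29.646003°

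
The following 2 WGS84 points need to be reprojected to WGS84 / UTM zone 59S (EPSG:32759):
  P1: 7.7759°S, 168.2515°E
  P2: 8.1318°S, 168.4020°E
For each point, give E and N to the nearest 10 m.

P1: E 196840 m, N 9139490 m; P2: E 213700 m, N 9100210 m

UTM zone 59S: λ₀ = 171°, k₀ = 0.9996.
P1 (-7.7759°, 168.2515°) → (196841.650, 9139492.250) m.
P2 (-8.1318°, 168.4020°) → (213700.383, 9100212.788) m.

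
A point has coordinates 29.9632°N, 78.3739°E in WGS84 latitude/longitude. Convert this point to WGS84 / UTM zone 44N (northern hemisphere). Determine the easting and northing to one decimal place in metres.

E 246580.5 m, N 3317609.5 m

Zone 44 central meridian λ₀ = 6×44 − 183 = 81°; Δλ = -2.6261°.
Transverse Mercator on WGS84 with k₀ = 0.9996 gives E = 246580.548 m, N = 3317609.492 m.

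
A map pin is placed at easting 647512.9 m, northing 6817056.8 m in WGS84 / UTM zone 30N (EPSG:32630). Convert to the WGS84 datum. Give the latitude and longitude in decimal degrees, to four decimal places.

Zone 30N: λ₀ = -3°, k₀ = 0.9996, false easting 500000 m.
Meridian distance M = (N − FN)/k₀ = 6819784.7 m.
Inverse transverse Mercator on WGS84 gives φ = 61.45909965°, λ = -0.23199919°.

lat 61.4591°, lon -0.2320°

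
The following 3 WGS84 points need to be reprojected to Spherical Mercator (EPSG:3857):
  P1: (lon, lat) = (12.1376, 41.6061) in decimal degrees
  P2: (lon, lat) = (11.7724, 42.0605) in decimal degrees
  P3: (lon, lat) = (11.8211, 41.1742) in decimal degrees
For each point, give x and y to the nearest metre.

Web Mercator: x = R·λ, y = R·ln tan(π/4+φ/2), R = 6378137 m.
P1 (41.6061°, 12.1376°) → (1351151.451, 5102156.546) m.
P2 (42.0605°, 11.7724°) → (1310497.573, 5170046.363) m.
P3 (41.1742°, 11.8211°) → (1315918.833, 5038070.178) m.

P1: x 1351151 m, y 5102157 m; P2: x 1310498 m, y 5170046 m; P3: x 1315919 m, y 5038070 m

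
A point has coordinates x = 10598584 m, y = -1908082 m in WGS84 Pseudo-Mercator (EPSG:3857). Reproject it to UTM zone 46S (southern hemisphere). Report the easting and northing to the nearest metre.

Web Mercator inverse (R = 6378137 m) → φ = -16.89049732°, λ = 95.20869997°.
UTM 46S forward: E = 735286.042 m, N = 8131240.540 m.

E 735286 m, N 8131241 m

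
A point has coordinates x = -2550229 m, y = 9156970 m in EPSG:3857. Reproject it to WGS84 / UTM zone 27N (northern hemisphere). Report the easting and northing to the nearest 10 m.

E 404070 m, N 7012690 m

Web Mercator inverse (R = 6378137 m) → φ = 63.23040093°, λ = -22.90909689°.
UTM 27N forward: E = 404072.821 m, N = 7012687.286 m.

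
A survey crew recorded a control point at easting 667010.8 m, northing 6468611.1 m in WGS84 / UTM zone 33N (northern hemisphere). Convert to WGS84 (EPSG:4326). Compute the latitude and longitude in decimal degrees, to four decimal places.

lat 58.3266°, lon 17.8520°

Zone 33N: λ₀ = 15°, k₀ = 0.9996, false easting 500000 m.
Meridian distance M = (N − FN)/k₀ = 6471199.6 m.
Inverse transverse Mercator on WGS84 gives φ = 58.32659961°, λ = 17.85199929°.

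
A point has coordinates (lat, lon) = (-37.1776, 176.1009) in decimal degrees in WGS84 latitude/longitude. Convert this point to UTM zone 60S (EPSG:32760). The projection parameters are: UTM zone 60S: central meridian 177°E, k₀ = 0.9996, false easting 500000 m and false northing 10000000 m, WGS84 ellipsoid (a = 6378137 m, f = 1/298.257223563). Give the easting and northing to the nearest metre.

Zone 60 central meridian λ₀ = 6×60 − 183 = 177°; Δλ = -0.8991°.
Transverse Mercator on WGS84 with k₀ = 0.9996 gives E = 420187.171 m, N = 5885047.153 m.

E 420187 m, N 5885047 m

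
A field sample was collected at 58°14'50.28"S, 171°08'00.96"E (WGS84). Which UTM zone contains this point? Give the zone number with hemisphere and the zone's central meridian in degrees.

UTM zone = ⌊(λ + 180)/6⌋ + 1; 171.1336° ∈ [168°, 174°) → zone 59.
Hemisphere: S (φ < 0).
Central meridian λ₀ = 6×59 − 183 = 171°.

Zone 59S, central meridian 171°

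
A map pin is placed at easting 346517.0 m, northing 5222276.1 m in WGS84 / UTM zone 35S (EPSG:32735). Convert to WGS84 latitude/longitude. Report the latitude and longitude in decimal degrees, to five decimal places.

Zone 35S: λ₀ = 27°, k₀ = 0.9996, false easting 500000 m, false northing 10000000 m.
Meridian distance M = (N − FN)/k₀ = -4779635.8 m.
Inverse transverse Mercator on WGS84 gives φ = -43.13670001°, λ = 25.11279962°.

lat -43.13670°, lon 25.11280°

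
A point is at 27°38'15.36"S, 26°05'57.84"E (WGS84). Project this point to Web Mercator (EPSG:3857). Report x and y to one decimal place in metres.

x 2905371.9 m, y -3203359.8 m

Web Mercator is spherical with R = a = 6378137 m.
x = R·λ = 6378137 × 0.455520463 = 2905371.918 m.
y = R·ln tan(π/4 + φ/2) = 6378137 × -0.502240669 = -3203359.796 m.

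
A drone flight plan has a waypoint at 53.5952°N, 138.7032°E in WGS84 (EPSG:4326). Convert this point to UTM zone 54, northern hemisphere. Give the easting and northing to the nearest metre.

E 348001 m, N 5940938 m

Zone 54 central meridian λ₀ = 6×54 − 183 = 141°; Δλ = -2.2968°.
Transverse Mercator on WGS84 with k₀ = 0.9996 gives E = 348000.999 m, N = 5940937.524 m.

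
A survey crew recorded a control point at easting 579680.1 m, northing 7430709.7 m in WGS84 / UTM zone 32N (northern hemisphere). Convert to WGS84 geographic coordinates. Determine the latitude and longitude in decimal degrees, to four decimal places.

Zone 32N: λ₀ = 9°, k₀ = 0.9996, false easting 500000 m.
Meridian distance M = (N − FN)/k₀ = 7433683.2 m.
Inverse transverse Mercator on WGS84 gives φ = 66.98349971°, λ = 10.82640040°.

lat 66.9835°, lon 10.8264°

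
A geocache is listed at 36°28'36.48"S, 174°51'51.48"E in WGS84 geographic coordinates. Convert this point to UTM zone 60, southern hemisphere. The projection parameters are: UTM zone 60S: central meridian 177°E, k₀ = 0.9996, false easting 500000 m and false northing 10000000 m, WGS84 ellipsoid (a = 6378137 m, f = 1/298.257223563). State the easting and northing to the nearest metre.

Zone 60 central meridian λ₀ = 6×60 − 183 = 177°; Δλ = -2.1357°.
Transverse Mercator on WGS84 with k₀ = 0.9996 gives E = 308666.673 m, N = 5961044.817 m.

E 308667 m, N 5961045 m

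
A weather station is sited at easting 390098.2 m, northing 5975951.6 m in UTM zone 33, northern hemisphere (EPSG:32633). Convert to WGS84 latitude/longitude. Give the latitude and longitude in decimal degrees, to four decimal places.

lat 53.9203°, lon 13.3265°

Zone 33N: λ₀ = 15°, k₀ = 0.9996, false easting 500000 m.
Meridian distance M = (N − FN)/k₀ = 5978342.9 m.
Inverse transverse Mercator on WGS84 gives φ = 53.92030014°, λ = 13.32650020°.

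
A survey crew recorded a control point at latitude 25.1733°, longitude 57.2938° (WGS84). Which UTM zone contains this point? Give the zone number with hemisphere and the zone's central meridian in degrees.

UTM zone = ⌊(λ + 180)/6⌋ + 1; 57.2938° ∈ [54°, 60°) → zone 40.
Hemisphere: N (φ ≥ 0).
Central meridian λ₀ = 6×40 − 183 = 57°.

Zone 40N, central meridian 57°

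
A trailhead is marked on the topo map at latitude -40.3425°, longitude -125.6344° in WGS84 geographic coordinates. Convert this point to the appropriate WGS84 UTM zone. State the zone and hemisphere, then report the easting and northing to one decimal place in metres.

Zone 10S: E 276243.0 m, N 5530896.2 m

Longitude -125.6344° lies in the 6° band [-126°, -120°), giving zone 10; latitude is south of the equator, so 10S.
Zone 10 central meridian λ₀ = 6×10 − 183 = -123°; Δλ = -2.6344°.
Transverse Mercator on WGS84 with k₀ = 0.9996 gives E = 276243.015 m, N = 5530896.194 m.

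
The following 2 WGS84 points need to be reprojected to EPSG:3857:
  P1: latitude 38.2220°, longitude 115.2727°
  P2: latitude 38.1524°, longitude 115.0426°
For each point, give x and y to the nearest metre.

Web Mercator: x = R·λ, y = R·ln tan(π/4+φ/2), R = 6378137 m.
P1 (38.2220°, 115.2727°) → (12832098.266, 4610834.610) m.
P2 (38.1524°, 115.0426°) → (12806483.652, 4600977.248) m.

P1: x 12832098 m, y 4610835 m; P2: x 12806484 m, y 4600977 m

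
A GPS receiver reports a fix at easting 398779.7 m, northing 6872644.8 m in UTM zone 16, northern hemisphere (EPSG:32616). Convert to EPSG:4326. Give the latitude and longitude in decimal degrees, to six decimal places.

Zone 16N: λ₀ = -87°, k₀ = 0.9996, false easting 500000 m.
Meridian distance M = (N − FN)/k₀ = 6875395.0 m.
Inverse transverse Mercator on WGS84 gives φ = 61.97270040°, λ = -88.93099946°.

lat 61.972700°, lon -88.930999°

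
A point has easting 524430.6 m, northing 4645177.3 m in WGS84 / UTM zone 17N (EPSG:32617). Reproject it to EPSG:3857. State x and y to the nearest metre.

Unproject from UTM 17N (λ₀ = -81°) → φ = 41.95820039°, λ = -80.70520022°.
Web Mercator (R = 6378137 m): x = -8984061.792 m, y = 5154720.120 m.

x -8984062 m, y 5154720 m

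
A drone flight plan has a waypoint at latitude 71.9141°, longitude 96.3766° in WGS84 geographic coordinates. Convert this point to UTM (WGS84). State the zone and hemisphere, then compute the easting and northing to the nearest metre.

Longitude 96.3766° lies in the 6° band [96°, 102°), giving zone 47; latitude is north of the equator, so 47N.
Zone 47 central meridian λ₀ = 6×47 − 183 = 99°; Δλ = -2.6234°.
Transverse Mercator on WGS84 with k₀ = 0.9996 gives E = 409126.303 m, N = 7981329.161 m.

Zone 47N: E 409126 m, N 7981329 m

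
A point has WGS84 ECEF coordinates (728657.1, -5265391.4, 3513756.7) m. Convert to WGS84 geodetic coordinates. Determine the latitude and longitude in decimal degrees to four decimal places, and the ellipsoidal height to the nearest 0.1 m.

lat 33.6432°, lon -82.1211°, h 340.8 m

λ = atan2(Y, X) = -82.12110045°; p = √(X²+Y²) = 5315570.3 m.
Bowring's method on WGS84 (a = 6378137 m, b = 6356752.314 m) gives φ = 33.64320000°, h = 340.761 m.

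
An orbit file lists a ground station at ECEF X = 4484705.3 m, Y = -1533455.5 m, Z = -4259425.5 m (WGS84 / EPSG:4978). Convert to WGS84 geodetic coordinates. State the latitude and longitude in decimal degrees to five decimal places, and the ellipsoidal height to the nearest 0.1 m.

λ = atan2(Y, X) = -18.87709965°; p = √(X²+Y²) = 4739627.3 m.
Bowring's method on WGS84 (a = 6378137 m, b = 6356752.314 m) gives φ = -42.13680033°, h = 3788.468 m.

lat -42.13680°, lon -18.87710°, h 3788.5 m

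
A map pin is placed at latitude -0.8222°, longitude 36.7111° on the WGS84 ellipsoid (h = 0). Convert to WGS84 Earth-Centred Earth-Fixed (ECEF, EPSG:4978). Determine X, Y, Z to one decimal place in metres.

X 5112573.4 m, Y 3812335.8 m, Z -90911.1 m

WGS84: a = 6378137 m, e² = 0.006694380; N(φ) = a/√(1−e²sin²φ) = 6378141.396 m.
X = (N+h)·cosφ·cosλ = 5112573.428 m; Y = (N+h)·cosφ·sinλ = 3812335.768 m; Z = (N(1−e²)+h)·sinφ = -90911.112 m.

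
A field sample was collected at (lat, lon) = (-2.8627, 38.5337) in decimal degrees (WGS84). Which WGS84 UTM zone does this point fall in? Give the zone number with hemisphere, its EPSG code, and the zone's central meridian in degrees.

Zone 37S (EPSG:32737), central meridian 39°

UTM zone = ⌊(λ + 180)/6⌋ + 1; 38.5337° ∈ [36°, 42°) → zone 37.
Hemisphere: S (φ < 0).
Central meridian λ₀ = 6×37 − 183 = 39°.
EPSG code: 32737.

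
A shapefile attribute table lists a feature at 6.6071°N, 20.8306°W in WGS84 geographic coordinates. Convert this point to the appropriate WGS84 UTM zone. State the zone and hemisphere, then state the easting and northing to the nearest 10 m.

Zone 27N: E 518730 m, N 730320 m

Longitude -20.8306° lies in the 6° band [-24°, -18°), giving zone 27; latitude is north of the equator, so 27N.
Zone 27 central meridian λ₀ = 6×27 − 183 = -21°; Δλ = +0.1694°.
Transverse Mercator on WGS84 with k₀ = 0.9996 gives E = 518725.643 m, N = 730318.673 m.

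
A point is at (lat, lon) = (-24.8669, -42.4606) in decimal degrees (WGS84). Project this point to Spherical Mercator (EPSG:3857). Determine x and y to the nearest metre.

Web Mercator is spherical with R = a = 6378137 m.
x = R·λ = 6378137 × -0.741077272 = -4726692.371 m.
y = R·ln tan(π/4 + φ/2) = 6378137 × -0.448313531 = -2859405.122 m.

x -4726692 m, y -2859405 m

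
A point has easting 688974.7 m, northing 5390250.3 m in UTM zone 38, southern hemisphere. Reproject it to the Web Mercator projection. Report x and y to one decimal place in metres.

Unproject from UTM 38S (λ₀ = 45°) → φ = -41.61710039°, λ = 47.26819944°.
Web Mercator (R = 6378137 m): x = 5261871.892 m, y = -5103794.392 m.

x 5261871.9 m, y -5103794.4 m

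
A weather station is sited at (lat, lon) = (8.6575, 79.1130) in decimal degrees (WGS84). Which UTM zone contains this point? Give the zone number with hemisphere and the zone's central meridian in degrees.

Zone 44N, central meridian 81°

UTM zone = ⌊(λ + 180)/6⌋ + 1; 79.1130° ∈ [78°, 84°) → zone 44.
Hemisphere: N (φ ≥ 0).
Central meridian λ₀ = 6×44 − 183 = 81°.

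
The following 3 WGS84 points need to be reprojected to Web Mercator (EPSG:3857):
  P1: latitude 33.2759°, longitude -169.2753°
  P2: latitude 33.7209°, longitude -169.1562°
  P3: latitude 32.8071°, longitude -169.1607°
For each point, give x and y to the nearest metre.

Web Mercator: x = R·λ, y = R·ln tan(π/4+φ/2), R = 6378137 m.
P1 (33.2759°, -169.2753°) → (-18843640.200, 3931982.595) m.
P2 (33.7209°, -169.1562°) → (-18830382.049, 3991387.001) m.
P3 (32.8071°, -169.1607°) → (-18830882.986, 3869727.616) m.

P1: x -18843640 m, y 3931983 m; P2: x -18830382 m, y 3991387 m; P3: x -18830883 m, y 3869728 m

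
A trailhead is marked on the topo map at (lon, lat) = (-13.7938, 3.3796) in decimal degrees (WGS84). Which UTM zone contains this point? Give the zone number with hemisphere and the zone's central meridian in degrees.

Zone 28N, central meridian -15°

UTM zone = ⌊(λ + 180)/6⌋ + 1; -13.7938° ∈ [-18°, -12°) → zone 28.
Hemisphere: N (φ ≥ 0).
Central meridian λ₀ = 6×28 − 183 = -15°.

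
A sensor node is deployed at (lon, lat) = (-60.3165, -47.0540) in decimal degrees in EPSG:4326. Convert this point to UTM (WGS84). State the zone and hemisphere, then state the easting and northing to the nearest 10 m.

Longitude -60.3165° lies in the 6° band [-66°, -60°), giving zone 20; latitude is south of the equator, so 20S.
Zone 20 central meridian λ₀ = 6×20 − 183 = -63°; Δλ = +2.6835°.
Transverse Mercator on WGS84 with k₀ = 0.9996 gives E = 703803.736 m, N = 4785340.225 m.

Zone 20S: E 703800 m, N 4785340 m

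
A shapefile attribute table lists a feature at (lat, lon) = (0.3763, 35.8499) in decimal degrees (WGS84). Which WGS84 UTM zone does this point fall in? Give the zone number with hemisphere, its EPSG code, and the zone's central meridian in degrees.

UTM zone = ⌊(λ + 180)/6⌋ + 1; 35.8499° ∈ [30°, 36°) → zone 36.
Hemisphere: N (φ ≥ 0).
Central meridian λ₀ = 6×36 − 183 = 33°.
EPSG code: 32636.

Zone 36N (EPSG:32636), central meridian 33°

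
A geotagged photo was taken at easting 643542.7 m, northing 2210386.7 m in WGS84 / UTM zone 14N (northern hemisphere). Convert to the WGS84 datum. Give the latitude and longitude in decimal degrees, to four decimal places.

lat 19.9848°, lon -97.6280°

Zone 14N: λ₀ = -99°, k₀ = 0.9996, false easting 500000 m.
Meridian distance M = (N − FN)/k₀ = 2211271.2 m.
Inverse transverse Mercator on WGS84 gives φ = 19.98479970°, λ = -97.62800027°.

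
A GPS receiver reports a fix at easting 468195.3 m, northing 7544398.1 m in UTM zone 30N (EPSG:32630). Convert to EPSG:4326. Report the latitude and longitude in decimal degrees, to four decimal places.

lat 68.0120°, lon -3.7612°

Zone 30N: λ₀ = -3°, k₀ = 0.9996, false easting 500000 m.
Meridian distance M = (N − FN)/k₀ = 7547417.1 m.
Inverse transverse Mercator on WGS84 gives φ = 68.01200002°, λ = -3.76120095°.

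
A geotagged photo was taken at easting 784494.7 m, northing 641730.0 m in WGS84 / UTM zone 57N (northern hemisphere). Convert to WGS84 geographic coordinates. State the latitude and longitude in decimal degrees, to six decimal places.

Zone 57N: λ₀ = 159°, k₀ = 0.9996, false easting 500000 m.
Meridian distance M = (N − FN)/k₀ = 641986.8 m.
Inverse transverse Mercator on WGS84 gives φ = 5.79990011°, λ = 161.56890029°.

lat 5.799900°, lon 161.568900°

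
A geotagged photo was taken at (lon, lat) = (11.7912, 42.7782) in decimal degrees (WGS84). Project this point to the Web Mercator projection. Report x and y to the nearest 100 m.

x 1312600 m, y 5278300 m

Web Mercator is spherical with R = a = 6378137 m.
x = R·λ = 6378137 × 0.205795263 = 1312590.380 m.
y = R·ln tan(π/4 + φ/2) = 6378137 × 0.827557064 = 5278272.331 m.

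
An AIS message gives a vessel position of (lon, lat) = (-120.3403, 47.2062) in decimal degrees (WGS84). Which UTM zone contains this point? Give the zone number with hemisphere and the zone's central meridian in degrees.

Zone 10N, central meridian -123°

UTM zone = ⌊(λ + 180)/6⌋ + 1; -120.3403° ∈ [-126°, -120°) → zone 10.
Hemisphere: N (φ ≥ 0).
Central meridian λ₀ = 6×10 − 183 = -123°.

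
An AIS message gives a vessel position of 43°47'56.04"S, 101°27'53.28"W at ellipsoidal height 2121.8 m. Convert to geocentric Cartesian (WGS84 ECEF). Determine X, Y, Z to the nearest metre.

WGS84: a = 6378137 m, e² = 0.006694380; N(φ) = a/√(1−e²sin²φ) = 6388388.674 m.
X = (N+h)·cosφ·cosλ = -916807.837 m; Y = (N+h)·cosφ·sinλ = -4520467.990 m; Z = (N(1−e²)+h)·sinφ = -4393459.838 m.

X -916808 m, Y -4520468 m, Z -4393460 m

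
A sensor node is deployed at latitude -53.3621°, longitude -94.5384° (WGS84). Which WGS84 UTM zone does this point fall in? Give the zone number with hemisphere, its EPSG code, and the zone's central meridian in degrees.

UTM zone = ⌊(λ + 180)/6⌋ + 1; -94.5384° ∈ [-96°, -90°) → zone 15.
Hemisphere: S (φ < 0).
Central meridian λ₀ = 6×15 − 183 = -93°.
EPSG code: 32715.

Zone 15S (EPSG:32715), central meridian -93°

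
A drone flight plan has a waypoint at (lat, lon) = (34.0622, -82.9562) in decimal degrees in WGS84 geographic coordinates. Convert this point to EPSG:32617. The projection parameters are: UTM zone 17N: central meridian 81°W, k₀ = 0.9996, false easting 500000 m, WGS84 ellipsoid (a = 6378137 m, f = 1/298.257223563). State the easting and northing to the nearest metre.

E 319468 m, N 3770779 m

Zone 17 central meridian λ₀ = 6×17 − 183 = -81°; Δλ = -1.9562°.
Transverse Mercator on WGS84 with k₀ = 0.9996 gives E = 319467.772 m, N = 3770779.164 m.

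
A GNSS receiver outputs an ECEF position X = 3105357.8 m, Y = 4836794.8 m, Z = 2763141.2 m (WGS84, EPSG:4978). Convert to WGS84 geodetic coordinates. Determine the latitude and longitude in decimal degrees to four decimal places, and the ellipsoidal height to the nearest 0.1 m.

λ = atan2(Y, X) = 57.29840013°; p = √(X²+Y²) = 5747854.5 m.
Bowring's method on WGS84 (a = 6378137 m, b = 6356752.314 m) gives φ = 25.82530055°, h = 3415.186 m.

lat 25.8253°, lon 57.2984°, h 3415.2 m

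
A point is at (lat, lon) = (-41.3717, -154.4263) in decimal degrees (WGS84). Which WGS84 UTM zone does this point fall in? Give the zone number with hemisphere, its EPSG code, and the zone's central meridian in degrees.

UTM zone = ⌊(λ + 180)/6⌋ + 1; -154.4263° ∈ [-156°, -150°) → zone 5.
Hemisphere: S (φ < 0).
Central meridian λ₀ = 6×5 − 183 = -153°.
EPSG code: 32705.

Zone 5S (EPSG:32705), central meridian -153°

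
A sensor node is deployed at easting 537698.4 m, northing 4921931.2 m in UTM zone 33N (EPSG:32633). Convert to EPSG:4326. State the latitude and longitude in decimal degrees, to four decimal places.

Zone 33N: λ₀ = 15°, k₀ = 0.9996, false easting 500000 m.
Meridian distance M = (N − FN)/k₀ = 4923900.8 m.
Inverse transverse Mercator on WGS84 gives φ = 44.44970038°, λ = 15.47379985°.

lat 44.4497°, lon 15.4738°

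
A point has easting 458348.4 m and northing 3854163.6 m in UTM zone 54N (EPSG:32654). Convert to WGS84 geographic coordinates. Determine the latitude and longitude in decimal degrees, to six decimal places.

lat 34.828900°, lon 140.544500°

Zone 54N: λ₀ = 141°, k₀ = 0.9996, false easting 500000 m.
Meridian distance M = (N − FN)/k₀ = 3855705.9 m.
Inverse transverse Mercator on WGS84 gives φ = 34.82890043°, λ = 140.54450019°.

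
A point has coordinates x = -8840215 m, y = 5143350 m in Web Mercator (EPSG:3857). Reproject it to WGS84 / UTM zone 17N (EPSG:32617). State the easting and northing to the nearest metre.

E 631675 m, N 4637915 m

Web Mercator inverse (R = 6378137 m) → φ = 41.88220083°, λ = -79.41300249°.
UTM 17N forward: E = 631675.346 m, N = 4637914.851 m.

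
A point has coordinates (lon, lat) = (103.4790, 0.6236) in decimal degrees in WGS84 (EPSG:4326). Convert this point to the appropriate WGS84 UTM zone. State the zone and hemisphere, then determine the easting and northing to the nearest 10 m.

Zone 48N: E 330740 m, N 68950 m

Longitude 103.4790° lies in the 6° band [102°, 108°), giving zone 48; latitude is north of the equator, so 48N.
Zone 48 central meridian λ₀ = 6×48 − 183 = 105°; Δλ = -1.5210°.
Transverse Mercator on WGS84 with k₀ = 0.9996 gives E = 330740.728 m, N = 68951.020 m.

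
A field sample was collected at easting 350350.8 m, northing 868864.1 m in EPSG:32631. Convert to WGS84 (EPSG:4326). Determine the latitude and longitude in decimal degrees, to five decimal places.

lat 7.85820°, lon 1.64260°

Zone 31N: λ₀ = 3°, k₀ = 0.9996, false easting 500000 m.
Meridian distance M = (N − FN)/k₀ = 869211.8 m.
Inverse transverse Mercator on WGS84 gives φ = 7.85820006°, λ = 1.64259978°.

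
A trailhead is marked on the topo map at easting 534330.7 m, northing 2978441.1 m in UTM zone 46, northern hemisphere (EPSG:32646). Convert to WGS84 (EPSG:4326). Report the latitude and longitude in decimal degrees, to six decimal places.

lat 26.927400°, lon 93.345800°

Zone 46N: λ₀ = 93°, k₀ = 0.9996, false easting 500000 m.
Meridian distance M = (N − FN)/k₀ = 2979633.0 m.
Inverse transverse Mercator on WGS84 gives φ = 26.92740016°, λ = 93.34579959°.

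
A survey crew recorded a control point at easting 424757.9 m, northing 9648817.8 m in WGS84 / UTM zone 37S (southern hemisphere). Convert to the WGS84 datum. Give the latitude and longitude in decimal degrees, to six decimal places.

lat -3.177000°, lon 38.322800°

Zone 37S: λ₀ = 39°, k₀ = 0.9996, false easting 500000 m, false northing 10000000 m.
Meridian distance M = (N − FN)/k₀ = -351322.7 m.
Inverse transverse Mercator on WGS84 gives φ = -3.17699989°, λ = 38.32280015°.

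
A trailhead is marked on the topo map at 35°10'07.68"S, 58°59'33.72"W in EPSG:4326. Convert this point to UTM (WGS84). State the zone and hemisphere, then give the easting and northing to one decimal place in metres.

Zone 21S: E 318524.6 m, N 6106419.3 m

Longitude -58.9927° lies in the 6° band [-60°, -54°), giving zone 21; latitude is south of the equator, so 21S.
Zone 21 central meridian λ₀ = 6×21 − 183 = -57°; Δλ = -1.9927°.
Transverse Mercator on WGS84 with k₀ = 0.9996 gives E = 318524.625 m, N = 6106419.274 m.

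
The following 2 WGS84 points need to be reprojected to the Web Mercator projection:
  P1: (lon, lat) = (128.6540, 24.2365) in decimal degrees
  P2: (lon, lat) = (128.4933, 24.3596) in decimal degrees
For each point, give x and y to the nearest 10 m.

Web Mercator: x = R·λ, y = R·ln tan(π/4+φ/2), R = 6378137 m.
P1 (24.2365°, 128.6540°) → (14321697.769, 2782253.259) m.
P2 (24.3596°, 128.4933°) → (14303808.726, 2797288.560) m.

P1: x 14321700 m, y 2782250 m; P2: x 14303810 m, y 2797290 m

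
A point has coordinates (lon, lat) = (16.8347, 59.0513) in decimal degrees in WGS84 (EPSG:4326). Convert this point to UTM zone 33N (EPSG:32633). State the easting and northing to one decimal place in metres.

Zone 33 central meridian λ₀ = 6×33 − 183 = 15°; Δλ = +1.8347°.
Transverse Mercator on WGS84 with k₀ = 0.9996 gives E = 605242.453 m, N = 6547209.629 m.

E 605242.5 m, N 6547209.6 m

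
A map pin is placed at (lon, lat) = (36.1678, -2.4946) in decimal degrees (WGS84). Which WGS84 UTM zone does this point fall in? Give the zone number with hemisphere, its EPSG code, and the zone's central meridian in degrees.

Zone 37S (EPSG:32737), central meridian 39°

UTM zone = ⌊(λ + 180)/6⌋ + 1; 36.1678° ∈ [36°, 42°) → zone 37.
Hemisphere: S (φ < 0).
Central meridian λ₀ = 6×37 − 183 = 39°.
EPSG code: 32737.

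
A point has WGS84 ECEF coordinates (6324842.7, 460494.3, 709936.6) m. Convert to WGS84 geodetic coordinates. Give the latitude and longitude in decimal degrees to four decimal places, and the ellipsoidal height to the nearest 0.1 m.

λ = atan2(Y, X) = 4.16419958°; p = √(X²+Y²) = 6341584.2 m.
Bowring's method on WGS84 (a = 6378137 m, b = 6356752.314 m) gives φ = 6.43030016°, h = 3327.969 m.

lat 6.4303°, lon 4.1642°, h 3328.0 m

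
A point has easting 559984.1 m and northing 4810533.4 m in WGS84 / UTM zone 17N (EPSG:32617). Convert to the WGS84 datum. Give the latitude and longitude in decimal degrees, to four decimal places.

Zone 17N: λ₀ = -81°, k₀ = 0.9996, false easting 500000 m.
Meridian distance M = (N − FN)/k₀ = 4812458.4 m.
Inverse transverse Mercator on WGS84 gives φ = 43.44530014°, λ = -80.25869962°.

lat 43.4453°, lon -80.2587°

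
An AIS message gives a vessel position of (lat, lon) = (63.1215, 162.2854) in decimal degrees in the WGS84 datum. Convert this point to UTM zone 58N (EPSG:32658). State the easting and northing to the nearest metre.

Zone 58 central meridian λ₀ = 6×58 − 183 = 165°; Δλ = -2.7146°.
Transverse Mercator on WGS84 with k₀ = 0.9996 gives E = 363100.641 m, N = 7002019.971 m.

E 363101 m, N 7002020 m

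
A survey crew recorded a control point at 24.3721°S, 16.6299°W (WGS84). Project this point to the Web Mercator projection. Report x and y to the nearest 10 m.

x -1851230 m, y -2798820 m

Web Mercator is spherical with R = a = 6378137 m.
x = R·λ = 6378137 × -0.290246509 = -1851232.000 m.
y = R·ln tan(π/4 + φ/2) = 6378137 × -0.438814048 = -2798816.113 m.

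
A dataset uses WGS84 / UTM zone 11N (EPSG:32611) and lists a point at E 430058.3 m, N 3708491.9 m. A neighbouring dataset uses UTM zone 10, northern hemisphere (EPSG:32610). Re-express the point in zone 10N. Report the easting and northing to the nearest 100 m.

E 987600 m, N 3720600 m

UTM 11N → geographic: φ = 33.51369972°, λ = -117.75309949°.
UTM 10N (λ₀ = -123°) forward: E = 987551.186 m, N = 3720584.770 m.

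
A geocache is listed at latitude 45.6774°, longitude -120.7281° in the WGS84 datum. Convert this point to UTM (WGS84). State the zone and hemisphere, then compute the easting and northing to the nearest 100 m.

Zone 10N: E 676900 m, N 5060700 m

Longitude -120.7281° lies in the 6° band [-126°, -120°), giving zone 10; latitude is north of the equator, so 10N.
Zone 10 central meridian λ₀ = 6×10 − 183 = -123°; Δλ = +2.2719°.
Transverse Mercator on WGS84 with k₀ = 0.9996 gives E = 676936.992 m, N = 5060715.748 m.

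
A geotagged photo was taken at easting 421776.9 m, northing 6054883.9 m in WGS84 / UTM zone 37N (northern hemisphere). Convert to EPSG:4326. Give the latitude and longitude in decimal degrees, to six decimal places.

Zone 37N: λ₀ = 39°, k₀ = 0.9996, false easting 500000 m.
Meridian distance M = (N − FN)/k₀ = 6057306.8 m.
Inverse transverse Mercator on WGS84 gives φ = 54.63530030°, λ = 37.78810023°.

lat 54.635300°, lon 37.788100°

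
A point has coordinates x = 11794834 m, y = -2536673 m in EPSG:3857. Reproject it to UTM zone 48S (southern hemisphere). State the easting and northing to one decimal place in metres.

E 598412.9 m, N 7543696.0 m

Web Mercator inverse (R = 6378137 m) → φ = -22.20930152°, λ = 105.95479656°.
UTM 48S forward: E = 598412.908 m, N = 7543696.032 m.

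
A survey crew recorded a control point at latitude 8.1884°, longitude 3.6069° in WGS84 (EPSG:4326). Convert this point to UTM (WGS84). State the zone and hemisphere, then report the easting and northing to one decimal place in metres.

Zone 31N: E 566850.0 m, N 905176.3 m

Longitude 3.6069° lies in the 6° band [0°, 6°), giving zone 31; latitude is north of the equator, so 31N.
Zone 31 central meridian λ₀ = 6×31 − 183 = 3°; Δλ = +0.6069°.
Transverse Mercator on WGS84 with k₀ = 0.9996 gives E = 566850.031 m, N = 905176.287 m.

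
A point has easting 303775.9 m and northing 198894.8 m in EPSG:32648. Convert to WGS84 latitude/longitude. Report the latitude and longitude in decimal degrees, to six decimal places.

lat 1.798600°, lon 103.236000°

Zone 48N: λ₀ = 105°, k₀ = 0.9996, false easting 500000 m.
Meridian distance M = (N − FN)/k₀ = 198974.4 m.
Inverse transverse Mercator on WGS84 gives φ = 1.79859976°, λ = 103.23600022°.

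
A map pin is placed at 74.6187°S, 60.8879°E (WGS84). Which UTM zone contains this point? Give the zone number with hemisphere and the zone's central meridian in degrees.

UTM zone = ⌊(λ + 180)/6⌋ + 1; 60.8879° ∈ [60°, 66°) → zone 41.
Hemisphere: S (φ < 0).
Central meridian λ₀ = 6×41 − 183 = 63°.

Zone 41S, central meridian 63°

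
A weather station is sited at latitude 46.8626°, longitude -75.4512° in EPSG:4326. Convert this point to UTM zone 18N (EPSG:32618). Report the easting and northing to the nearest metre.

Zone 18 central meridian λ₀ = 6×18 − 183 = -75°; Δλ = -0.4512°.
Transverse Mercator on WGS84 with k₀ = 0.9996 gives E = 465609.444 m, N = 5189994.344 m.

E 465609 m, N 5189994 m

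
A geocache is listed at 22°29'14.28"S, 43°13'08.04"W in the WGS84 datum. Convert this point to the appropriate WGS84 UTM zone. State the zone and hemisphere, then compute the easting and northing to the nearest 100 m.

Zone 23S: E 683200 m, N 7512100 m

Longitude -43.2189° lies in the 6° band [-48°, -42°), giving zone 23; latitude is south of the equator, so 23S.
Zone 23 central meridian λ₀ = 6×23 − 183 = -45°; Δλ = +1.7811°.
Transverse Mercator on WGS84 with k₀ = 0.9996 gives E = 683232.943 m, N = 7512144.615 m.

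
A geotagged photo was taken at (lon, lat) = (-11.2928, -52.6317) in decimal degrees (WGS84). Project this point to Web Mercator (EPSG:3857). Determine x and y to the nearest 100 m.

Web Mercator is spherical with R = a = 6378137 m.
x = R·λ = 6378137 × -0.197096542 = -1257108.746 m.
y = R·ln tan(π/4 + φ/2) = 6378137 × -1.084197603 = -6915160.848 m.

x -1257100 m, y -6915200 m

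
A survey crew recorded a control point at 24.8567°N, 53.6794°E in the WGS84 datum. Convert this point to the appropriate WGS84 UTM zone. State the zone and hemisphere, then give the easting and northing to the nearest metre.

Longitude 53.6794° lies in the 6° band [48°, 54°), giving zone 39; latitude is north of the equator, so 39N.
Zone 39 central meridian λ₀ = 6×39 − 183 = 51°; Δλ = +2.6794°.
Transverse Mercator on WGS84 with k₀ = 0.9996 gives E = 770754.484 m, N = 2751742.960 m.

Zone 39N: E 770754 m, N 2751743 m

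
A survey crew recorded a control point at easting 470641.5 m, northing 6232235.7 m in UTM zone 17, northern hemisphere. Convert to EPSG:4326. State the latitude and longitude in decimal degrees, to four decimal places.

lat 56.2341°, lon -81.4736°

Zone 17N: λ₀ = -81°, k₀ = 0.9996, false easting 500000 m.
Meridian distance M = (N − FN)/k₀ = 6234729.6 m.
Inverse transverse Mercator on WGS84 gives φ = 56.23410044°, λ = -81.47360041°.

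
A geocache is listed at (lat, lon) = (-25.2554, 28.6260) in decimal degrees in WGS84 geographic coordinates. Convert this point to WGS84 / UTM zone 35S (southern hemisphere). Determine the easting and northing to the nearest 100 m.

E 663800 m, N 7205800 m

Zone 35 central meridian λ₀ = 6×35 − 183 = 27°; Δλ = +1.6260°.
Transverse Mercator on WGS84 with k₀ = 0.9996 gives E = 663752.462 m, N = 7205780.149 m.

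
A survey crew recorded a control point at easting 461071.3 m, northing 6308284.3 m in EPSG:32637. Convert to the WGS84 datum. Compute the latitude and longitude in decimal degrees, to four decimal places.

Zone 37N: λ₀ = 39°, k₀ = 0.9996, false easting 500000 m.
Meridian distance M = (N − FN)/k₀ = 6310808.6 m.
Inverse transverse Mercator on WGS84 gives φ = 56.91660012°, λ = 38.36060021°.

lat 56.9166°, lon 38.3606°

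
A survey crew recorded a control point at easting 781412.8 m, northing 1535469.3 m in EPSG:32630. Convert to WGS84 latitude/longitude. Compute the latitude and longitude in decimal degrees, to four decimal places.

lat 13.8753°, lon -0.3963°

Zone 30N: λ₀ = -3°, k₀ = 0.9996, false easting 500000 m.
Meridian distance M = (N − FN)/k₀ = 1536083.7 m.
Inverse transverse Mercator on WGS84 gives φ = 13.87529978°, λ = -0.39630045°.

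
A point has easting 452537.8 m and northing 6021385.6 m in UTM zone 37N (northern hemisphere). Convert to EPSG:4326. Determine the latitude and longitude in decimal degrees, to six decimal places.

lat 54.338100°, lon 38.270000°

Zone 37N: λ₀ = 39°, k₀ = 0.9996, false easting 500000 m.
Meridian distance M = (N − FN)/k₀ = 6023795.1 m.
Inverse transverse Mercator on WGS84 gives φ = 54.33810040°, λ = 38.26999959°.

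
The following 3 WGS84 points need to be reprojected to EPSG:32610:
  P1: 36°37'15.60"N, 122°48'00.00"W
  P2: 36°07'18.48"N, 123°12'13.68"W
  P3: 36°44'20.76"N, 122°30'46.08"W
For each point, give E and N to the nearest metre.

UTM zone 10N: λ₀ = -123°, k₀ = 0.9996.
P1 (36.6210°, -122.8000°) → (517883.155, 4052848.631) m.
P2 (36.1218°, -123.2038°) → (481660.265, 3997477.219) m.
P3 (36.7391°, -122.5128°) → (543496.949, 4066041.145) m.

P1: E 517883 m, N 4052849 m; P2: E 481660 m, N 3997477 m; P3: E 543497 m, N 4066041 m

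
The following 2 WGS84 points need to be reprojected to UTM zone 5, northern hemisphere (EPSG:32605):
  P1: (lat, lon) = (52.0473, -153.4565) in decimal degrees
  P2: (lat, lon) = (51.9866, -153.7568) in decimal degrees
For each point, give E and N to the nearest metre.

P1: E 468694 m, N 5766397 m; P2: E 448030 m, N 5759818 m

UTM zone 5N: λ₀ = -153°, k₀ = 0.9996.
P1 (52.0473°, -153.4565°) → (468694.147, 5766397.414) m.
P2 (51.9866°, -153.7568°) → (448030.120, 5759818.251) m.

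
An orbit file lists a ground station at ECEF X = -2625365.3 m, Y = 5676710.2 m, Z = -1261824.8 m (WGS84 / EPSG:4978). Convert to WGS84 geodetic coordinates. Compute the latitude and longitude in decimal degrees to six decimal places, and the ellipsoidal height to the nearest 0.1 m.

lat -11.481100°, lon 114.819600°, h 3125.3 m

λ = atan2(Y, X) = 114.81960039°; p = √(X²+Y²) = 6254405.0 m.
Bowring's method on WGS84 (a = 6378137 m, b = 6356752.314 m) gives φ = -11.48109978°, h = 3125.322 m.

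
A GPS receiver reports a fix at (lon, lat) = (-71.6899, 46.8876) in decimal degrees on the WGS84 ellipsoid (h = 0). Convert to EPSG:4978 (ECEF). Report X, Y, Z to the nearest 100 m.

X 1371900 m, Y -4145700 m, Z 4633200 m

WGS84: a = 6378137 m, e² = 0.006694380; N(φ) = a/√(1−e²sin²φ) = 6389544.776 m.
X = (N+h)·cosφ·cosλ = 1371878.719 m; Y = (N+h)·cosφ·sinλ = -4145726.459 m; Z = (N(1−e²)+h)·sinφ = 4633233.934 m.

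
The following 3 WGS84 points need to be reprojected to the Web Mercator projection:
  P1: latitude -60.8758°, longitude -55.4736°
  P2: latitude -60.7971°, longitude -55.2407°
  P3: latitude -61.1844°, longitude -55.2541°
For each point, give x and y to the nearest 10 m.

P1: x -6175290 m, y -8597360 m; P2: x -6149370 m, y -8579380 m; P3: x -6150860 m, y -8668290 m

Web Mercator: x = R·λ, y = R·ln tan(π/4+φ/2), R = 6378137 m.
P1 (-60.8758°, -55.4736°) → (-6175292.904, -8597360.630) m.
P2 (-60.7971°, -55.2407°) → (-6149366.595, -8579382.438) m.
P3 (-61.1844°, -55.2541°) → (-6150858.276, -8668287.650) m.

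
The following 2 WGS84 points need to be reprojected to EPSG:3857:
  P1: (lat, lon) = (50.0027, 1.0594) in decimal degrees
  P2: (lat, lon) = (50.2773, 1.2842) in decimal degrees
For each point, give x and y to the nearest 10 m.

P1: x 117930 m, y 6446740 m; P2: x 142960 m, y 6494440 m

Web Mercator: x = R·λ, y = R·ln tan(π/4+φ/2), R = 6378137 m.
P1 (50.0027°, 1.0594°) → (117931.869, 6446743.447) m.
P2 (50.2773°, 1.2842°) → (142956.490, 6494438.536) m.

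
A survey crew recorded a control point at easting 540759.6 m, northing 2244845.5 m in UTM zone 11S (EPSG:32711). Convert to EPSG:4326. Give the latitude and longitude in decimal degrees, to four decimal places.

Zone 11S: λ₀ = -117°, k₀ = 0.9996, false easting 500000 m, false northing 10000000 m.
Meridian distance M = (N − FN)/k₀ = -7758257.8 m.
Inverse transverse Mercator on WGS84 gives φ = -69.90069962°, λ = -115.93719994°.

lat -69.9007°, lon -115.9372°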